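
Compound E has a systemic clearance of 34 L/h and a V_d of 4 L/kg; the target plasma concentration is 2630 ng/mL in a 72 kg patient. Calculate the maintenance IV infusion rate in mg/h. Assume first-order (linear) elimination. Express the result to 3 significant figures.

89.4 mg/h

C = 2630 ng/mL = 2.630 mg/L
Rate = CL × Css = 34.00 × 2.63 = 89.42 mg/h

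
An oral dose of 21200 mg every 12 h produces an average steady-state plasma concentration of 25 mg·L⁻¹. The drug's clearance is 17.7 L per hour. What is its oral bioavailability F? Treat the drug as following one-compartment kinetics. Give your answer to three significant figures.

0.250

F·D/τ = CL·Css at steady state → F = CL·Css·τ / D.
F = 17.7 × 25 × 12 / 21200 = 0.250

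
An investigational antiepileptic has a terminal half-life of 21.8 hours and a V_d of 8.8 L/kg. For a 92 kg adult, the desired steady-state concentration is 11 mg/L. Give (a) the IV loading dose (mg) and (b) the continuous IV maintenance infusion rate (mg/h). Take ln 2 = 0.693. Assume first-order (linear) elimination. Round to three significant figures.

(a) 8910 mg; (b) 283 mg/h

Vd(total) = 92 kg × 8.8 L/kg = 809.6 L
LD = Vd × C = 809.6 × 11 = 8906 mg
CL = 0.693 × Vd / t½ = 0.693 × 809.6 / 21.8 = 25.74 L/h
Infusion rate = CL × Css = 25.74 × 11 = 283.1 mg/h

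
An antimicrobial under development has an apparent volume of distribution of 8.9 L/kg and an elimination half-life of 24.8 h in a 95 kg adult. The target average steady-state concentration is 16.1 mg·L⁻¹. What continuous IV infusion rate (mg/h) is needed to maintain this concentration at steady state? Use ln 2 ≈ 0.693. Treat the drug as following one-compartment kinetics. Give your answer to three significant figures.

Total Vd = 8.9 × 95 = 845.5 L
k = 0.693/24.8 = 0.02794 h⁻¹, so CL = k·Vd = 0.02794 × 845.5 = 23.62 L/h
Infusion rate = CL × Css = 23.62 × 16.1 = 380.3 mg/h

380 mg/h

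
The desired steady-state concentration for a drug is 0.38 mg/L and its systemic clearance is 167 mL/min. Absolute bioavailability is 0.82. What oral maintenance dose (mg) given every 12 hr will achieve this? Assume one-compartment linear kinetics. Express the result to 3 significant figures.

55.7 mg

CL = 167 mL/min = 167 × 0.06 = 10.02 L/h
D = CL × Css × τ / F = 10.02 × 0.38 × 12 / 0.82 = 55.72 mg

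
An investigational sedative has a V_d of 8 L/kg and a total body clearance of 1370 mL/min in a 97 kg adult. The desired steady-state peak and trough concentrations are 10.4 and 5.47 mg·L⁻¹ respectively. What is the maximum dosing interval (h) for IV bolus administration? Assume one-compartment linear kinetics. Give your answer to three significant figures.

Vd(total) = 97 kg × 8 L/kg = 776.0 L
Convert clearance: 1370 mL/min × 60 min/h ÷ 1000 mL/L = 82.20 L/h
k = CL / Vd = 82.20 / 776.0 = 0.1059 h⁻¹
Between IV bolus doses, concentration decays as C = C₀·e^(−kτ), so C_peak/C_trough = e^(kτ).
τ_max = ln(C_peak/C_trough) / k = ln(10.4/5.47) / 0.1059 = 0.6425 / 0.1059 = 6.067 h

6.07 h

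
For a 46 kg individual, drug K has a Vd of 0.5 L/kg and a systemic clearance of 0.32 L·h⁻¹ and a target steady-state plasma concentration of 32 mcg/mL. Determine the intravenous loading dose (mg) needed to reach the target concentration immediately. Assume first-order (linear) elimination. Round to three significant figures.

736 mg

Total Vd = 0.5 × 46 = 23.00 L
LD = Vd × C = 23.00 × 32.00 = 736.0 mg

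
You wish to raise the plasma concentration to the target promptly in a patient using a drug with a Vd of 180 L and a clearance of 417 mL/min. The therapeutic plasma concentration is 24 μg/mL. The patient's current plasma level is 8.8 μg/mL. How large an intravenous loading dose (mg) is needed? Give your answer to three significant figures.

2740 mg

Concentration deficit ΔC = 24 − 8.8 = 15.20 mg/L
LD = Vd × ΔC = 180.0 × 15.20 = 2736 mg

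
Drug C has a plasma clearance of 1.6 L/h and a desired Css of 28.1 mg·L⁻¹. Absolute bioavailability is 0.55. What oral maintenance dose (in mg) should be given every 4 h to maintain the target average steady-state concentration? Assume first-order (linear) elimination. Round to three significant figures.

327 mg

At steady state, dose per interval replaces the amount cleared in that interval: F·D/τ = CL·Css.
D = CL × Css × τ / F = 1.600 × 28.1 × 4 / 0.55 = 327.0 mg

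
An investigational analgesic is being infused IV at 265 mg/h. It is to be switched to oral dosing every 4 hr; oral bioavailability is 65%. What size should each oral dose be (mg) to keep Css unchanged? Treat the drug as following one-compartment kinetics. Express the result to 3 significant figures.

1630 mg

To maintain the same Css, the systemic dosing rate must be unchanged: F·D/τ = infusion rate.
D = rate × τ / F = 265 × 4 / 0.65 = 1631 mg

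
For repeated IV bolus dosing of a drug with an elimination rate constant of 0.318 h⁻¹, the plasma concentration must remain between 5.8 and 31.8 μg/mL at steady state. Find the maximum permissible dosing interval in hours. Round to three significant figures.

5.35 h

Between IV bolus doses, concentration decays as C = C₀·e^(−kτ), so C_peak/C_trough = e^(kτ).
τ_max = ln(C_peak/C_trough) / k = ln(31.8/5.8) / 0.3180 = 1.702 / 0.3180 = 5.352 h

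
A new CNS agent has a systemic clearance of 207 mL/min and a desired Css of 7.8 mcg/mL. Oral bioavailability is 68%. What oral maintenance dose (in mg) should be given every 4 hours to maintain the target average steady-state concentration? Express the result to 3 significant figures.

570 mg

Convert clearance: 207 mL/min × 60 min/h ÷ 1000 mL/L = 12.42 L/h
At steady state, dose per interval replaces the amount cleared in that interval: F·D/τ = CL·Css.
D = CL × Css × τ / F = 12.42 × 7.8 × 4 / 0.68 = 569.9 mg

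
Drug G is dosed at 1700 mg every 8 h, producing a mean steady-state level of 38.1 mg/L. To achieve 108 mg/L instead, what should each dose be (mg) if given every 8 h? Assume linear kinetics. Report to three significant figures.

4820 mg

For first-order elimination, Css ∝ F·D/(CL·τ); F and CL are unchanged, so Css ∝ D/τ.
D₂ = D₁ × (Css,target / Css,current) = 1700 × 108/38.1 = 4819 mg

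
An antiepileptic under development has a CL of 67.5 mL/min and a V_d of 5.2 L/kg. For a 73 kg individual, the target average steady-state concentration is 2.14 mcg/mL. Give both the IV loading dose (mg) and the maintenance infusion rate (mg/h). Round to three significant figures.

Vd(total) = 73 kg × 5.2 L/kg = 379.6 L
Loading: fill Vd to C_target → 379.6 L × 2.14 mg/L = 812.3 mg
CL = 67.5 mL/min × 60/1000 = 4.050 L/h
Maintenance infusion rate = CL × Css = 4.050 × 2.14 = 8.667 mg/h

(a) 812 mg; (b) 8.67 mg/h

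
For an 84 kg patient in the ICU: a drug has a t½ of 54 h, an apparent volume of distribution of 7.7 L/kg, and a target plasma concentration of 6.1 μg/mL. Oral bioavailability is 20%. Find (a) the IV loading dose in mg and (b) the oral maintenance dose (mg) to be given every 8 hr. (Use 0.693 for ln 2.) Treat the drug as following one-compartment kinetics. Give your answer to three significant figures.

Vd = 7.7 L/kg × 84 kg = 646.8 L
LD = Vd × C = 646.8 × 6.1 = 3945 mg
CL = 0.693 × Vd / t½ = 0.693 × 646.8 / 54 = 8.301 L/h
D = CL × Css × τ / F = 8.301 × 6.1 × 8 / 0.2 = 2025 mg

(a) 3950 mg; (b) 2030 mg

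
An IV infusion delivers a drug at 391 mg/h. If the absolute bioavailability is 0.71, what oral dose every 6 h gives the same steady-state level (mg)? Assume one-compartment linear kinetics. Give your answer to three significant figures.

To maintain the same Css, the systemic dosing rate must be unchanged: F·D/τ = infusion rate.
D = rate × τ / F = 391 × 6 / 0.71 = 3304 mg

3300 mg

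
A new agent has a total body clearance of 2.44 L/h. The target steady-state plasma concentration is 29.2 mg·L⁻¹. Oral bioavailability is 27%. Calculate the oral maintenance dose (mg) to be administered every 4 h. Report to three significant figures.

1060 mg

D = CL × Css × τ / F = 2.440 × 29.2 × 4 / 0.27 = 1056 mg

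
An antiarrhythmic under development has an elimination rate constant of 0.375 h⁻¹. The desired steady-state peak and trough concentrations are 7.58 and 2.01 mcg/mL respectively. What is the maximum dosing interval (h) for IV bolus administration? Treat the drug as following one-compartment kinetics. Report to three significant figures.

Between IV bolus doses, concentration decays as C = C₀·e^(−kτ), so C_peak/C_trough = e^(kτ).
τ_max = ln(C_peak/C_trough) / k = ln(7.58/2.01) / 0.3750 = 1.327 / 0.3750 = 3.539 h

3.54 h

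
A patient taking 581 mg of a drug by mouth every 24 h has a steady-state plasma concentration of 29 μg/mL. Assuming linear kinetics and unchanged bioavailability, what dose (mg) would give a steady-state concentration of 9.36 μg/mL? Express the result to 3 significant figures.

188 mg

For first-order elimination, Css ∝ F·D/(CL·τ); F and CL are unchanged, so Css ∝ D/τ.
D₂ = D₁ × (Css,target / Css,current) = 581 × 9.36/29 = 187.5 mg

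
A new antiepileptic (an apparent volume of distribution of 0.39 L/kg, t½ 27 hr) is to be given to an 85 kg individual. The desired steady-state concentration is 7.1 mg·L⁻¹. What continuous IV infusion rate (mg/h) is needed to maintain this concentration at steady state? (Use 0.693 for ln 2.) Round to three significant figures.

6.04 mg/h

Vd = 0.39 L/kg × 85 kg = 33.15 L
CL = ln 2 · Vd / t½ = 0.693 × 33.15 / 27 = 0.8509 L/h
Infusion rate = CL × Css = 0.8509 × 7.1 = 6.041 mg/h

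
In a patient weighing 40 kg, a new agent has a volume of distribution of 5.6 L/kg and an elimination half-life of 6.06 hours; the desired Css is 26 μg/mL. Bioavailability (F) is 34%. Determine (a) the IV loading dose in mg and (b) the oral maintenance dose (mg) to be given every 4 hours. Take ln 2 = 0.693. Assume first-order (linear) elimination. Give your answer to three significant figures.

Total Vd = 5.6 × 40 = 224.0 L
LD = Vd × C = 224.0 × 26 = 5824 mg
CL = 0.693 × Vd / t½ = 0.693 × 224.0 / 6.06 = 25.62 L/h
D = CL × Css × τ / F = 25.62 × 26 × 4 / 0.34 = 7837 mg

(a) 5820 mg; (b) 7840 mg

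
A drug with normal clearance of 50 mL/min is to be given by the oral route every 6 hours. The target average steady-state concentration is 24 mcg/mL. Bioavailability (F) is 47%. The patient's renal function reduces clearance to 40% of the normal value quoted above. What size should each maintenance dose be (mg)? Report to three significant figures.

368 mg

Convert clearance: 50 mL/min × 60 min/h ÷ 1000 mL/L = 3.000 L/h
Patient clearance = 0.4 × 3.000 = 1.200 L/h
D = CL × Css × τ / F = 1.200 × 24 × 6 / 0.47 = 367.7 mg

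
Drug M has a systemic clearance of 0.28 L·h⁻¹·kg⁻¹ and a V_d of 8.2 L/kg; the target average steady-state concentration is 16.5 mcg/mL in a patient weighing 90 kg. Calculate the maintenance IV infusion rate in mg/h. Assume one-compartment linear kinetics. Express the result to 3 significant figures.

416 mg/h

CL = 0.28 L·h⁻¹·kg⁻¹ × 90 kg = 25.20 L/h
Maintenance depends on clearance, not Vd — rate in must match rate out.
R₀ = 25.20 × 16.5 = 415.8 mg/h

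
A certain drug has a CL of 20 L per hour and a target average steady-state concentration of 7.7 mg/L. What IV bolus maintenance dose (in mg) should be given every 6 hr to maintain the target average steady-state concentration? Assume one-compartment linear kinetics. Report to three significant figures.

924 mg

D = CL × Css × τ = 20.00 × 7.7 × 6 = 924.0 mg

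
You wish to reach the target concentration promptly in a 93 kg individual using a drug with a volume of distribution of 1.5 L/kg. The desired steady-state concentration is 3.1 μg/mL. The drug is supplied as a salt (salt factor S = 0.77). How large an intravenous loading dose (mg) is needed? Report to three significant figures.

562 mg

Vd(total) = 93 kg × 1.5 L/kg = 139.5 L
LD = Vd × C / S = 139.5 × 3.100 / 0.77 = 561.6 mg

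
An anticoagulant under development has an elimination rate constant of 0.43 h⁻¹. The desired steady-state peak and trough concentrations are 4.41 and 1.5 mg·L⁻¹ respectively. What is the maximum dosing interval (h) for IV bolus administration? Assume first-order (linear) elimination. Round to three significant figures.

Between IV bolus doses, concentration decays as C = C₀·e^(−kτ), so C_peak/C_trough = e^(kτ).
τ_max = ln(C_peak/C_trough) / k = ln(4.41/1.5) / 0.4300 = 1.078 / 0.4300 = 2.507 h

2.51 h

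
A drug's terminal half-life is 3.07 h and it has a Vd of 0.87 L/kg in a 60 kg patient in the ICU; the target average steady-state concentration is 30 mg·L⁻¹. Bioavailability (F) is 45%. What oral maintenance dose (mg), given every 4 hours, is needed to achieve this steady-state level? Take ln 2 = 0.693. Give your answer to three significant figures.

Vd = 0.87 L/kg × 60 kg = 52.20 L
CL = 0.693 × Vd / t½ = 0.693 × 52.20 / 3.07 = 11.78 L/h
D = CL × Css × τ / F = 11.78 × 30 × 4 / 0.45 = 3141 mg

3140 mg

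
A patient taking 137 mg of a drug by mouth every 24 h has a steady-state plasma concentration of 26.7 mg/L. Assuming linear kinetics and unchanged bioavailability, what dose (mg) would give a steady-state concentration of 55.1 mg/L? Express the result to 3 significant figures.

283 mg

With linear kinetics, Css is proportional to dose rate (D/τ) at fixed clearance.
D₂ = D₁ × (Css,target / Css,current) = 137 × 55.1/26.7 = 282.7 mg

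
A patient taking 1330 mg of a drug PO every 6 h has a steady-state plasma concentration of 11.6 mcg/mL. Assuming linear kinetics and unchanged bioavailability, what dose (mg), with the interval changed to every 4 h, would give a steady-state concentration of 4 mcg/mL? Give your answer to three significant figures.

306 mg

For first-order elimination, Css ∝ F·D/(CL·τ); F and CL are unchanged, so Css ∝ D/τ.
D₂ = D₁ × (Css,target / Css,current) × (τ₂/τ₁) = 1330 × (4/11.6) × (4/6) = 305.7 mg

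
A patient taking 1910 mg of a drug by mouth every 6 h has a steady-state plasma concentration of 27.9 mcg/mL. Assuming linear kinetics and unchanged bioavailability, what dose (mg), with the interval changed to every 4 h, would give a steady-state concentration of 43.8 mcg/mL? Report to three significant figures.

With linear kinetics, Css is proportional to dose rate (D/τ) at fixed clearance.
D₂ = D₁ × (Css,target / Css,current) × (τ₂/τ₁) = 1910 × (43.8/27.9) × (4/6) = 1999 mg

2000 mg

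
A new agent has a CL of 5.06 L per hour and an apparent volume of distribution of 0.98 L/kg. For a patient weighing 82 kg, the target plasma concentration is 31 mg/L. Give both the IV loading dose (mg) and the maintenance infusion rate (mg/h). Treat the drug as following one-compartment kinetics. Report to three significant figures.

(a) 2490 mg; (b) 157 mg/h

Vd = 0.98 L/kg × 82 kg = 80.36 L
Loading: fill Vd to C_target → 80.36 L × 31 mg/L = 2491 mg
Maintenance: replace elimination → rate = CL × Css = 5.060 × 31 = 156.9 mg/h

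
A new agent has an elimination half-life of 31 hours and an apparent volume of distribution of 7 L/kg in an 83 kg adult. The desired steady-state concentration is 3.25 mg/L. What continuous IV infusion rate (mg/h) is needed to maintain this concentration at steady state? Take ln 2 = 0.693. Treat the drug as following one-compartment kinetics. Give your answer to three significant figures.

42.2 mg/h

Vd = 7 L/kg × 83 kg = 581.0 L
CL = ln 2 · Vd / t½ = 0.693 × 581.0 / 31 = 12.99 L/h
Infusion rate = CL × Css = 12.99 × 3.25 = 42.22 mg/h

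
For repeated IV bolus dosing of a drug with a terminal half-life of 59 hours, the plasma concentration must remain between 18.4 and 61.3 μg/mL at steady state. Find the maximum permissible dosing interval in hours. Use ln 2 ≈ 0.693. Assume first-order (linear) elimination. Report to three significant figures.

k = 0.693 / t½ = 0.693 / 59 = 0.01175 h⁻¹
Between IV bolus doses, concentration decays as C = C₀·e^(−kτ), so C_peak/C_trough = e^(kτ).
τ_max = ln(C_peak/C_trough) / k = ln(61.3/18.4) / 0.01175 = 1.203 / 0.01175 = 102.4 h

102 h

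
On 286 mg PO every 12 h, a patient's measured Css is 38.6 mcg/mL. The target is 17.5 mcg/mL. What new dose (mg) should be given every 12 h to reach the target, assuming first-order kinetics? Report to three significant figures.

With linear kinetics, Css is proportional to dose rate (D/τ) at fixed clearance.
D₂ = D₁ × (Css,target / Css,current) = 286 × 17.5/38.6 = 129.7 mg

130 mg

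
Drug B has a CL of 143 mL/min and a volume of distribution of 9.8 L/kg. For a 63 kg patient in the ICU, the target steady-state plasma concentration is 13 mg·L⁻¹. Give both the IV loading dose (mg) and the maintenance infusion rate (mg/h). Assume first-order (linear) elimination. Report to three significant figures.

(a) 8030 mg; (b) 112 mg/h

Total Vd = 9.8 × 63 = 617.4 L
Loading: fill Vd to C_target → 617.4 L × 13 mg/L = 8026 mg
CL = 143 mL/min × 60/1000 = 8.580 L/h
Infusion rate = 8.580 L/h × 13 mg/L = 111.5 mg/h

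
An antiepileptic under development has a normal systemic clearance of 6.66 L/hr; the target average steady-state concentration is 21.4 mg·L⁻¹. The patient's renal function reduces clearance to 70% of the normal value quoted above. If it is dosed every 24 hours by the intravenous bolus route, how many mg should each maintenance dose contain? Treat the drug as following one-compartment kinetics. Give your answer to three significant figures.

Patient clearance = 0.7 × 6.660 = 4.662 L/h
At steady state, dose per interval replaces the amount cleared in that interval: D/τ = CL·Css.
D = CL × Css × τ = 4.662 × 21.4 × 24 = 2394 mg

2390 mg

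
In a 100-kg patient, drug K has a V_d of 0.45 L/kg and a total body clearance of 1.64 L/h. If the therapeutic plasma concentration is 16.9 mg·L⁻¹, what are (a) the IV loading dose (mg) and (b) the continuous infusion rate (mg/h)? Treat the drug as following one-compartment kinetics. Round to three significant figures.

Vd(total) = 100 kg × 0.45 L/kg = 45.00 L
Loading: fill Vd to C_target → 45.00 L × 16.9 mg/L = 760.5 mg
Maintenance infusion rate = CL × Css = 1.640 × 16.9 = 27.72 mg/h

(a) 761 mg; (b) 27.7 mg/h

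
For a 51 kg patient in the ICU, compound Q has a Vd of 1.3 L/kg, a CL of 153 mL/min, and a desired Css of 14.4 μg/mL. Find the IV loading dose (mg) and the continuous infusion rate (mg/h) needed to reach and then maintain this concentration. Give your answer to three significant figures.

(a) 955 mg; (b) 132 mg/h

Vd(total) = 51 kg × 1.3 L/kg = 66.30 L
Loading dose = Vd × C = 66.30 × 14.4 = 954.7 mg
CL = 153 mL/min = 153 × 0.06 = 9.180 L/h
Infusion rate = 9.180 L/h × 14.4 mg/L = 132.2 mg/h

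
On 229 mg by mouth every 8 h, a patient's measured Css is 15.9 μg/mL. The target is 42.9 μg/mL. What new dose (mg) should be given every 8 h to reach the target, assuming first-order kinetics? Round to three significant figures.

618 mg

With linear kinetics, Css is proportional to dose rate (D/τ) at fixed clearance.
D₂ = D₁ × (Css,target / Css,current) = 229 × 42.9/15.9 = 617.9 mg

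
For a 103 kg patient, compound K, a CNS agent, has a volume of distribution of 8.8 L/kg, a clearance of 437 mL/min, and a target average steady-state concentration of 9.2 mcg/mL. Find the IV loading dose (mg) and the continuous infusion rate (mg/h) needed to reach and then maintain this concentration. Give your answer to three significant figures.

(a) 8340 mg; (b) 241 mg/h

Vd = 8.8 L/kg × 103 kg = 906.4 L
Loading: fill Vd to C_target → 906.4 L × 9.2 mg/L = 8339 mg
CL = 437 mL/min = 437 × 0.06 = 26.22 L/h
Maintenance infusion rate = CL × Css = 26.22 × 9.2 = 241.2 mg/h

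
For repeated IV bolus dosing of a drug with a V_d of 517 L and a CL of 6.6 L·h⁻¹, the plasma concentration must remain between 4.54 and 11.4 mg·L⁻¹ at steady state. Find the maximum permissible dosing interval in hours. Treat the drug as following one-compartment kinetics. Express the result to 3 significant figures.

72.1 h

k = CL / Vd = 6.600 / 517.0 = 0.01277 h⁻¹
Between IV bolus doses, concentration decays as C = C₀·e^(−kτ), so C_peak/C_trough = e^(kτ).
τ_max = ln(C_peak/C_trough) / k = ln(11.4/4.54) / 0.01277 = 0.9207 / 0.01277 = 72.10 h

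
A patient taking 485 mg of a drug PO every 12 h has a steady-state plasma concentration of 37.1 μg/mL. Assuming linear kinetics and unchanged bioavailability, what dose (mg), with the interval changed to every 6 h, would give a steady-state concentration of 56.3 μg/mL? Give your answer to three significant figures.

For first-order elimination, Css ∝ F·D/(CL·τ); F and CL are unchanged, so Css ∝ D/τ.
D₂ = D₁ × (Css,target / Css,current) × (τ₂/τ₁) = 485 × (56.3/37.1) × (6/12) = 368.0 mg

368 mg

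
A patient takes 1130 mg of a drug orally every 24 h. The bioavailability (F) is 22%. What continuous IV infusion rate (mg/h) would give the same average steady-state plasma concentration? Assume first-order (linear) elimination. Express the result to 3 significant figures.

10.4 mg/h

Equivalent systemic input: infusion rate = F·D/τ.
Rate = 0.22 × 1130 / 24 = 10.36 mg/h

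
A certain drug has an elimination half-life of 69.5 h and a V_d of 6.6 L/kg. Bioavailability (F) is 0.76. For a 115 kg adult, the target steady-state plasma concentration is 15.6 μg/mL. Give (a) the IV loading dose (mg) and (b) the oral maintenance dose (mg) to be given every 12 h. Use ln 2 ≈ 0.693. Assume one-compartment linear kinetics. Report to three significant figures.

Vd = 6.6 L/kg × 115 kg = 759.0 L
LD = Vd × C = 759.0 × 15.6 = 11840 mg
CL = 0.693 × Vd / t½ = 0.693 × 759.0 / 69.5 = 7.568 L/h
D = CL × Css × τ / F = 7.568 × 15.6 × 12 / 0.76 = 1864 mg

(a) 11800 mg; (b) 1860 mg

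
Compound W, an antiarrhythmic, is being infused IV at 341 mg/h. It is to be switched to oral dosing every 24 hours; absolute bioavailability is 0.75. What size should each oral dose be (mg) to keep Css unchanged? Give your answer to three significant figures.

10900 mg

To maintain the same Css, the systemic dosing rate must be unchanged: F·D/τ = infusion rate.
D = rate × τ / F = 341 × 24 / 0.75 = 10910 mg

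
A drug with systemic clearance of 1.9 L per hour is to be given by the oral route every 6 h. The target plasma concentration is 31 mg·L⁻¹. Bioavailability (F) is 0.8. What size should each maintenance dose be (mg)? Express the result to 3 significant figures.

442 mg

D = CL × Css × τ / F = 1.900 × 31 × 6 / 0.8 = 441.8 mg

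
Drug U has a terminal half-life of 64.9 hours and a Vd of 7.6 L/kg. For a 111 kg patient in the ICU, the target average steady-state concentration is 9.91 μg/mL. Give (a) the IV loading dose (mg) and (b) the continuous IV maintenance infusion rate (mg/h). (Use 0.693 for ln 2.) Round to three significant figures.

(a) 8360 mg; (b) 89.3 mg/h

Vd = 7.6 L/kg × 111 kg = 843.6 L
LD = Vd × C = 843.6 × 9.91 = 8360 mg
CL = 0.693 × Vd / t½ = 0.693 × 843.6 / 64.9 = 9.008 L/h
Infusion rate = CL × Css = 9.008 × 9.91 = 89.27 mg/h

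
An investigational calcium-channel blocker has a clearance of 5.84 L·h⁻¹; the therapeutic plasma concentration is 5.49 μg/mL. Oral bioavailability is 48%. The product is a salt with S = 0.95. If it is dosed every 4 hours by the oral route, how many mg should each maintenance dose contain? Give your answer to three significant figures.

D = CL × Css × τ / F / S = 5.840 × 5.49 × 4 / 0.48 / 0.95 = 281.2 mg

281 mg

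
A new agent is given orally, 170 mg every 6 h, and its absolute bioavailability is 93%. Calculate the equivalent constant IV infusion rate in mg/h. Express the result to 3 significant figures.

26.4 mg/h

Equivalent systemic input: infusion rate = F·D/τ.
Rate = 0.93 × 170 / 6 = 26.35 mg/h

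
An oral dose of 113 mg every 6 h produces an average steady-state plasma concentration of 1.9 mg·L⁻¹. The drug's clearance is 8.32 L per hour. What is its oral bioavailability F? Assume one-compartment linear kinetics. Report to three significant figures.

F·D/τ = CL·Css at steady state → F = CL·Css·τ / D.
F = 8.32 × 1.9 × 6 / 113 = 0.839

0.839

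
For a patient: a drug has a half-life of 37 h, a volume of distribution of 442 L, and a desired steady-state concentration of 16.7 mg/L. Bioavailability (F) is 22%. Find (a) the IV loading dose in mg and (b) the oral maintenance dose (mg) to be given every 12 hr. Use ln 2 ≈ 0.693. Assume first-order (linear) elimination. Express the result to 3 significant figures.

(a) 7380 mg; (b) 7540 mg

LD = Vd × C = 442.0 × 16.7 = 7381 mg
CL = 0.693 × Vd / t½ = 0.693 × 442.0 / 37 = 8.279 L/h
D = CL × Css × τ / F = 8.279 × 16.7 × 12 / 0.22 = 7541 mg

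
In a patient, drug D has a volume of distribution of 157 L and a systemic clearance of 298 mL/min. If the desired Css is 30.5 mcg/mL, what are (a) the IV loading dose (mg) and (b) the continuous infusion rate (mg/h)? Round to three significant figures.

(a) 4790 mg; (b) 545 mg/h

LD = Vd · C_target = 157.0 × 30.5 = 4789 mg
CL = 298 mL/min × 60/1000 = 17.88 L/h
Maintenance: replace elimination → rate = CL × Css = 17.88 × 30.5 = 545.3 mg/h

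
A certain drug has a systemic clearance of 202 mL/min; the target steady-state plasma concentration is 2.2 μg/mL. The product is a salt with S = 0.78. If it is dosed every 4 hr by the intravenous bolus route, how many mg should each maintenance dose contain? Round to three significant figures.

137 mg

Convert clearance: 202 mL/min × 60 min/h ÷ 1000 mL/L = 12.12 L/h
D = CL × Css × τ / S = 12.12 × 2.2 × 4 / 0.78 = 136.7 mg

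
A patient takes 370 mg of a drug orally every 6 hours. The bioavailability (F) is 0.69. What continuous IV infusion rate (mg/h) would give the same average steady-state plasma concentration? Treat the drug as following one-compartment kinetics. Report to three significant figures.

42.6 mg/h

Equivalent systemic input: infusion rate = F·D/τ.
Rate = 0.69 × 370 / 6 = 42.55 mg/h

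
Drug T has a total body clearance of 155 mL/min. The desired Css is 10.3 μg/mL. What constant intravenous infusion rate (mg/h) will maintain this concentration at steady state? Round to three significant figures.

Convert clearance: 155 mL/min × 60 min/h ÷ 1000 mL/L = 9.300 L/h
At steady state, infusion rate equals elimination rate: rate in = CL × Css.
Rate = CL × Css = 9.300 × 10.3 = 95.79 mg/h

95.8 mg/h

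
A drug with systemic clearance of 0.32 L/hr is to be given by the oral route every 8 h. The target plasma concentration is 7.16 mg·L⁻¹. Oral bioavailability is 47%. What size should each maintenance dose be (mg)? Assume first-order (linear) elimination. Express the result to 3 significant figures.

D = CL × Css × τ / F = 0.3200 × 7.16 × 8 / 0.47 = 39.00 mg

39.0 mg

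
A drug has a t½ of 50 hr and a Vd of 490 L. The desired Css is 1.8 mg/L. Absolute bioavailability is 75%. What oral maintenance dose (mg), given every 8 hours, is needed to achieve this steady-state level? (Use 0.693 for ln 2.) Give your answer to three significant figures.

k = 0.693/50 = 0.01386 h⁻¹, so CL = k·Vd = 0.01386 × 490.0 = 6.791 L/h
D = CL × Css × τ / F = 6.791 × 1.8 × 8 / 0.75 = 130.4 mg

130 mg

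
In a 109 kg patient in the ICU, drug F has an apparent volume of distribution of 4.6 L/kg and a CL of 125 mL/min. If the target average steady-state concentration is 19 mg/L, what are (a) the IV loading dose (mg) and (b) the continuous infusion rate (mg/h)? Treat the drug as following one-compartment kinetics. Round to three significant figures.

(a) 9530 mg; (b) 143 mg/h

Total Vd = 4.6 × 109 = 501.4 L
Loading: fill Vd to C_target → 501.4 L × 19 mg/L = 9527 mg
Convert clearance: 125 mL/min × 60 min/h ÷ 1000 mL/L = 7.500 L/h
Infusion rate = 7.500 L/h × 19 mg/L = 142.5 mg/h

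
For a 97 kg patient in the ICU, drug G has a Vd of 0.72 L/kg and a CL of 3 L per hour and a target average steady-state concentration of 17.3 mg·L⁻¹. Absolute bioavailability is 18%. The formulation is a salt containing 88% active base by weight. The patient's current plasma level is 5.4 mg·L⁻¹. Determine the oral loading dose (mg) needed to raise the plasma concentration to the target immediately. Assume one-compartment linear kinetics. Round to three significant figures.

5250 mg

Vd(total) = 97 kg × 0.72 L/kg = 69.84 L
Concentration deficit ΔC = 17.3 − 5.4 = 11.90 mg/L
LD = Vd × ΔC / F / S = 69.84 × 11.90 / 0.18 / 0.88 = 5247 mg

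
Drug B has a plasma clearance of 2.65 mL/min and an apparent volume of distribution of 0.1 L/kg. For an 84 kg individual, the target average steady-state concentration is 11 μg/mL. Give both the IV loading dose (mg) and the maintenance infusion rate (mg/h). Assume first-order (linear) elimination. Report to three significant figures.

(a) 92.4 mg; (b) 1.75 mg/h

Vd(total) = 84 kg × 0.1 L/kg = 8.400 L
Loading dose = Vd × C = 8.400 × 11 = 92.40 mg
CL = 2.65 mL/min × 60/1000 = 0.1590 L/h
Maintenance: replace elimination → rate = CL × Css = 0.1590 × 11 = 1.749 mg/h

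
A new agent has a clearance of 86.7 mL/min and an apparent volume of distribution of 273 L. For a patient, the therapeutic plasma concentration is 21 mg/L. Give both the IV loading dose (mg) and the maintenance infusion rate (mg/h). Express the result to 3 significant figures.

Loading dose = Vd × C = 273.0 × 21 = 5733 mg
CL = 86.7 mL/min = 86.7 × 0.06 = 5.202 L/h
Infusion rate = 5.202 L/h × 21 mg/L = 109.2 mg/h

(a) 5730 mg; (b) 109 mg/h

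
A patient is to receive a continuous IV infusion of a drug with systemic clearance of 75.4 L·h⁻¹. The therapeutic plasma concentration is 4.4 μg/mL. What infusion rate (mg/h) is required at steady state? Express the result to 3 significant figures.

332 mg/h

At steady state, infusion rate equals elimination rate: rate in = CL × Css.
Rate = CL × Css = 75.40 × 4.4 = 331.8 mg/h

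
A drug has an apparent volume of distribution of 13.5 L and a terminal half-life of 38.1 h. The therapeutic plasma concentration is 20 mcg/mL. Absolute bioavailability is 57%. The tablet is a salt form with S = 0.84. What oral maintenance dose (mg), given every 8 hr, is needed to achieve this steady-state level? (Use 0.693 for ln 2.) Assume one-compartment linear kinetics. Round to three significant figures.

k = 0.693/38.1 = 0.01819 h⁻¹, so CL = k·Vd = 0.01819 × 13.50 = 0.2456 L/h
D = CL × Css × τ / F / S = 0.2456 × 20 × 8 / 0.57 / 0.84 = 82.07 mg

82.1 mg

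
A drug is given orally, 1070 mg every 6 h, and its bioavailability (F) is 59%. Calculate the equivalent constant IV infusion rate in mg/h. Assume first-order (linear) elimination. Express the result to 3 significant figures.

105 mg/h

Equivalent systemic input: infusion rate = F·D/τ.
Rate = 0.59 × 1070 / 6 = 105.2 mg/h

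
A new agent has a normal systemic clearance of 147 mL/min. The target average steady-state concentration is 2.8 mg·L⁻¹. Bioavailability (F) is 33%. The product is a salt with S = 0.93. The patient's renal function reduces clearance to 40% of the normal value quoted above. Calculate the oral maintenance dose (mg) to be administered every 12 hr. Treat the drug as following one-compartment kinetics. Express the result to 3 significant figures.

386 mg

Convert clearance: 147 mL/min × 60 min/h ÷ 1000 mL/L = 8.820 L/h
Patient clearance = 0.4 × 8.820 = 3.528 L/h
D = CL × Css × τ / F / S = 3.528 × 2.8 × 12 / 0.33 / 0.93 = 386.3 mg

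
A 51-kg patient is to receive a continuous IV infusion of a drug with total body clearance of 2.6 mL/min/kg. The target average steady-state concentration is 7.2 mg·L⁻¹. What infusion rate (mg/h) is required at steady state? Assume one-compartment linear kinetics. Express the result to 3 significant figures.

57.3 mg/h

CL = 2.6 mL/min/kg × 51 kg = 132.6 mL/min = 132.6 × 60/1000 = 7.956 L/h
Infusion rate = CL · Css = 7.956 L/h × 7.2 mg/L = 57.28 mg/h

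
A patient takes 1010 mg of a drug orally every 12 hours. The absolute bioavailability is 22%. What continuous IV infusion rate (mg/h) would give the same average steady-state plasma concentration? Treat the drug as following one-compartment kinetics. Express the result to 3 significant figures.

Equivalent systemic input: infusion rate = F·D/τ.
Rate = 0.22 × 1010 / 12 = 18.52 mg/h

18.5 mg/h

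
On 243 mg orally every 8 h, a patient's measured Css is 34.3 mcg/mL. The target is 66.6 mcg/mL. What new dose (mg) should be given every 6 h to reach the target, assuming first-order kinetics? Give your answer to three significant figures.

354 mg

For first-order elimination, Css ∝ F·D/(CL·τ); F and CL are unchanged, so Css ∝ D/τ.
D₂ = D₁ × (Css,target / Css,current) × (τ₂/τ₁) = 243 × (66.6/34.3) × (6/8) = 353.9 mg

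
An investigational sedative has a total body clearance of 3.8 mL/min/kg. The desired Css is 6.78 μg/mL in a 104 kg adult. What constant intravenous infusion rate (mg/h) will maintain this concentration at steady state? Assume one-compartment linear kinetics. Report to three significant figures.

161 mg/h

CL = 3.8 mL/min/kg × 104 kg = 395.2 mL/min = 395.2 × 60/1000 = 23.71 L/h
At steady state, infusion rate equals elimination rate: rate in = CL × Css.
Infusion rate = CL · Css = 23.71 L/h × 6.78 mg/L = 160.8 mg/h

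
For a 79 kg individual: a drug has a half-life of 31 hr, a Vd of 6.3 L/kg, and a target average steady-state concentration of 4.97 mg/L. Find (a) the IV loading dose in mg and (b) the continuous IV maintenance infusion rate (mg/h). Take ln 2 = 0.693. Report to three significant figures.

Vd(total) = 79 kg × 6.3 L/kg = 497.7 L
LD = Vd × C = 497.7 × 4.97 = 2474 mg
CL = 0.693 × Vd / t½ = 0.693 × 497.7 / 31 = 11.13 L/h
Infusion rate = CL × Css = 11.13 × 4.97 = 55.32 mg/h

(a) 2470 mg; (b) 55.3 mg/h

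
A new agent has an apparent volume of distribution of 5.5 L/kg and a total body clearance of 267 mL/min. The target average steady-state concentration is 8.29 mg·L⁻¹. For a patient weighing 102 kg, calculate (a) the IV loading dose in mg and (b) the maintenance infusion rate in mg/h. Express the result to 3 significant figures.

(a) 4650 mg; (b) 133 mg/h

Vd(total) = 102 kg × 5.5 L/kg = 561.0 L
Loading: fill Vd to C_target → 561.0 L × 8.29 mg/L = 4651 mg
Convert clearance: 267 mL/min × 60 min/h ÷ 1000 mL/L = 16.02 L/h
Maintenance infusion rate = CL × Css = 16.02 × 8.29 = 132.8 mg/h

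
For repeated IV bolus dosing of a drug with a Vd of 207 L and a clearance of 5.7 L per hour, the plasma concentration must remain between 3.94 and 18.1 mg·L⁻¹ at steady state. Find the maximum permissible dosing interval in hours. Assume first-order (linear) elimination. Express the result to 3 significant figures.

55.4 h

k = CL / Vd = 5.700 / 207.0 = 0.02754 h⁻¹
Between IV bolus doses, concentration decays as C = C₀·e^(−kτ), so C_peak/C_trough = e^(kτ).
τ_max = ln(C_peak/C_trough) / k = ln(18.1/3.94) / 0.02754 = 1.525 / 0.02754 = 55.37 h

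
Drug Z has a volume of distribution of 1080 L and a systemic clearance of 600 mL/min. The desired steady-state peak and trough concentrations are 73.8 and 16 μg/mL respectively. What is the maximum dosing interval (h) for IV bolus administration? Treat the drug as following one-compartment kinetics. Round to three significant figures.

Convert clearance: 600 mL/min × 60 min/h ÷ 1000 mL/L = 36.00 L/h
k = CL / Vd = 36.00 / 1080 = 0.03333 h⁻¹
Between IV bolus doses, concentration decays as C = C₀·e^(−kτ), so C_peak/C_trough = e^(kτ).
τ_max = ln(C_peak/C_trough) / k = ln(73.8/16) / 0.03333 = 1.529 / 0.03333 = 45.87 h

45.9 h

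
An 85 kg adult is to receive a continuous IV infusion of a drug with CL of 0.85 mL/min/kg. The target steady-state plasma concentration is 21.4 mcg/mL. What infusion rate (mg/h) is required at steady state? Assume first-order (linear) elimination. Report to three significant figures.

92.8 mg/h

CL = 0.85 mL/min/kg × 85 kg = 72.25 mL/min = 72.25 × 60/1000 = 4.335 L/h
At steady state, infusion rate equals elimination rate: rate in = CL × Css.
Infusion rate = CL · Css = 4.335 L/h × 21.4 mg/L = 92.77 mg/h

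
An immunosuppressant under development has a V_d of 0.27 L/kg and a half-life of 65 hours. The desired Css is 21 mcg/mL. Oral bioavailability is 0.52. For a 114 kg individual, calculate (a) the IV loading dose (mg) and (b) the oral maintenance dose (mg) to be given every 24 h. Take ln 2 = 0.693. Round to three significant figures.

(a) 646 mg; (b) 318 mg

Total Vd = 0.27 × 114 = 30.78 L
LD = Vd × C = 30.78 × 21 = 646.4 mg
CL = 0.693 × Vd / t½ = 0.693 × 30.78 / 65 = 0.3282 L/h
D = CL × Css × τ / F = 0.3282 × 21 × 24 / 0.52 = 318.1 mg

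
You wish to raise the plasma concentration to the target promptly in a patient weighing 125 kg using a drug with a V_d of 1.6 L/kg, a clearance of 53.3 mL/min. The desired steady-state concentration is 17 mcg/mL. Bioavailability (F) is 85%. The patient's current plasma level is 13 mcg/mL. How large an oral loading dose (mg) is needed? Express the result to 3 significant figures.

941 mg

Total Vd = 1.6 × 125 = 200.0 L
LD is governed by Vd — clearance does not enter the loading-dose calculation.
Concentration deficit ΔC = 17 − 13 = 4.000 mg/L
LD = Vd × ΔC / F = 200.0 × 4.000 / 0.85 = 941.2 mg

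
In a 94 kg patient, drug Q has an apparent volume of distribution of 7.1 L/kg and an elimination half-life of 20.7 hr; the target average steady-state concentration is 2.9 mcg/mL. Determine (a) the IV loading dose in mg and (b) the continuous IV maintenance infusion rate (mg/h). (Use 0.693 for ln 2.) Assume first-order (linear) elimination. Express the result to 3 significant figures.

Vd(total) = 94 kg × 7.1 L/kg = 667.4 L
LD = Vd × C = 667.4 × 2.9 = 1935 mg
CL = 0.693 × Vd / t½ = 0.693 × 667.4 / 20.7 = 22.34 L/h
Infusion rate = CL × Css = 22.34 × 2.9 = 64.79 mg/h

(a) 1940 mg; (b) 64.8 mg/h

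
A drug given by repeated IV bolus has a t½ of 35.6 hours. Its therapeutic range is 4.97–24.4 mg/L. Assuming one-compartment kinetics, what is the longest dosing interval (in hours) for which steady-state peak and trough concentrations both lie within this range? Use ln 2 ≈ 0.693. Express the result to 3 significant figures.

81.7 h

k = 0.693 / t½ = 0.693 / 35.6 = 0.01947 h⁻¹
Between IV bolus doses, concentration decays as C = C₀·e^(−kτ), so C_peak/C_trough = e^(kτ).
τ_max = ln(C_peak/C_trough) / k = ln(24.4/4.97) / 0.01947 = 1.591 / 0.01947 = 81.72 h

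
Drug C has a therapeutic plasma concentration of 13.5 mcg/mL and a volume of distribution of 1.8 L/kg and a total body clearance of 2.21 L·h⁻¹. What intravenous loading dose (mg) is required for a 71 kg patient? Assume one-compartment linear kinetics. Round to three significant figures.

Total Vd = 1.8 × 71 = 127.8 L
LD = Vd × C = 127.8 × 13.50 = 1725 mg

1730 mg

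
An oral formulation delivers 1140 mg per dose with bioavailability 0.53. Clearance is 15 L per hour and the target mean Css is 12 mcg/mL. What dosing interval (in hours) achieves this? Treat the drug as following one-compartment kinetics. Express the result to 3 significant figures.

3.36 h

F·D/τ = CL·Css → τ = F·D / (CL·Css).
τ = 0.53 × 1140 / (15 × 12) = 3.357 h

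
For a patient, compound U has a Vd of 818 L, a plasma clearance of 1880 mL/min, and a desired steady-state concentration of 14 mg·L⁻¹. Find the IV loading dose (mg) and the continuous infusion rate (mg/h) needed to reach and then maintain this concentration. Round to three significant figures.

Loading: fill Vd to C_target → 818.0 L × 14 mg/L = 11450 mg
Convert clearance: 1880 mL/min × 60 min/h ÷ 1000 mL/L = 112.8 L/h
Maintenance infusion rate = CL × Css = 112.8 × 14 = 1579 mg/h

(a) 11500 mg; (b) 1580 mg/h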